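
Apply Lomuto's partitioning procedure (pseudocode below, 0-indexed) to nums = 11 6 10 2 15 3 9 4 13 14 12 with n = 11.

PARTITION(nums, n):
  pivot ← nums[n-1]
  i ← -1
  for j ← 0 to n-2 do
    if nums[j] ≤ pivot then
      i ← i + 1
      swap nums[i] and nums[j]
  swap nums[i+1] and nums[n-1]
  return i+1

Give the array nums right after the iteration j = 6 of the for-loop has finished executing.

11 6 10 2 3 9 15 4 13 14 12

pivot = nums[10] = 12; i = -1
j=0: nums[0]=11 ≤ 12 → i=0, swap nums[0],nums[0] (no change) → 11 6 10 2 15 3 9 4 13 14 12
j=1: nums[1]=6 ≤ 12 → i=1, swap nums[1],nums[1] (no change) → 11 6 10 2 15 3 9 4 13 14 12
j=2: nums[2]=10 ≤ 12 → i=2, swap nums[2],nums[2] (no change) → 11 6 10 2 15 3 9 4 13 14 12
j=3: nums[3]=2 ≤ 12 → i=3, swap nums[3],nums[3] (no change) → 11 6 10 2 15 3 9 4 13 14 12
j=4: nums[4]=15 > 12 → no swap
j=5: nums[5]=3 ≤ 12 → i=4, swap nums[4],nums[5] → 11 6 10 2 3 15 9 4 13 14 12
j=6: nums[6]=9 ≤ 12 → i=5, swap nums[5],nums[6] → 11 6 10 2 3 9 15 4 13 14 12
(after j=6) nums = 11 6 10 2 3 9 15 4 13 14 12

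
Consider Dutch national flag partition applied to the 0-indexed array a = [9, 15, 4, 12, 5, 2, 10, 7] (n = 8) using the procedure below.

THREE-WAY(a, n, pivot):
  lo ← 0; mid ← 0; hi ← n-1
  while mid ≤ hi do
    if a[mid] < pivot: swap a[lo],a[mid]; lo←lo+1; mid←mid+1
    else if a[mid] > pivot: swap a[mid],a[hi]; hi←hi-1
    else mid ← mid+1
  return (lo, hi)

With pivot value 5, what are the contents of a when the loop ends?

pivot = 5; lo=0, mid=0, hi=7
a[mid]=9>5: swap a[0],a[7]; hi=6 → [7, 15, 4, 12, 5, 2, 10, 9]
a[mid]=7>5: swap a[0],a[6]; hi=5 → [10, 15, 4, 12, 5, 2, 7, 9]
a[mid]=10>5: swap a[0],a[5]; hi=4 → [2, 15, 4, 12, 5, 10, 7, 9]
a[mid]=2<5: swap a[0],a[0]; lo=1,mid=1 → [2, 15, 4, 12, 5, 10, 7, 9]
a[mid]=15>5: swap a[1],a[4]; hi=3 → [2, 5, 4, 12, 15, 10, 7, 9]
a[mid]=5=5: mid=2
a[mid]=4<5: swap a[1],a[2]; lo=2,mid=3 → [2, 4, 5, 12, 15, 10, 7, 9]
a[mid]=12>5: swap a[3],a[3]; hi=2 → [2, 4, 5, 12, 15, 10, 7, 9]
end: lo=2, hi=2; a = [2, 4, 5, 12, 15, 10, 7, 9]

[2, 4, 5, 12, 15, 10, 7, 9]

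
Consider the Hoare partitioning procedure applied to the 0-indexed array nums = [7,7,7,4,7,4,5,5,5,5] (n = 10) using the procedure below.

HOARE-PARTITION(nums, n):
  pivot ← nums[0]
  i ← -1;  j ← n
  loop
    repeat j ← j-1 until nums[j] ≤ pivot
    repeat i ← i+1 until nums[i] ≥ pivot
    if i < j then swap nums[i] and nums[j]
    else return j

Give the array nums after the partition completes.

pivot = nums[0] = 7; i = -1, j = 10
j→9 (nums[9]=5≤7), i→0 (nums[0]=7≥7); i<j, swap → [5,7,7,4,7,4,5,5,5,7]
j→8 (nums[8]=5≤7), i→1 (nums[1]=7≥7); i<j, swap → [5,5,7,4,7,4,5,5,7,7]
j→7 (nums[7]=5≤7), i→2 (nums[2]=7≥7); i<j, swap → [5,5,5,4,7,4,5,7,7,7]
j→6 (nums[6]=5≤7), i→4 (nums[4]=7≥7); i<j, swap → [5,5,5,4,5,4,7,7,7,7]
j→5, i→6; i≥j, return j=5. nums = [5,5,5,4,5,4,7,7,7,7]

[5,5,5,4,5,4,7,7,7,7]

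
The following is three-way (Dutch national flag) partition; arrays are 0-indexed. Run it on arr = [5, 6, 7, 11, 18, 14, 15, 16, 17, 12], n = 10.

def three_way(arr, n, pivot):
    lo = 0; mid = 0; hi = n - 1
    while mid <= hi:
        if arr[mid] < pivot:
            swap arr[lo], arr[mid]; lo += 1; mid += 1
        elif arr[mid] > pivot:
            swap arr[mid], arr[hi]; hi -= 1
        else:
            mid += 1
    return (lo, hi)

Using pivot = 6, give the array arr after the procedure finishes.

lo=0 mid=0 hi=9
5<6: swap(0,0), lo=1 mid=1 ⇒ [5, 6, 7, 11, 18, 14, 15, 16, 17, 12]
6=6: mid=2
7>6: swap(2,9), hi=8 ⇒ [5, 6, 12, 11, 18, 14, 15, 16, 17, 7]
12>6: swap(2,8), hi=7 ⇒ [5, 6, 17, 11, 18, 14, 15, 16, 12, 7]
17>6: swap(2,7), hi=6 ⇒ [5, 6, 16, 11, 18, 14, 15, 17, 12, 7]
16>6: swap(2,6), hi=5 ⇒ [5, 6, 15, 11, 18, 14, 16, 17, 12, 7]
15>6: swap(2,5), hi=4 ⇒ [5, 6, 14, 11, 18, 15, 16, 17, 12, 7]
14>6: swap(2,4), hi=3 ⇒ [5, 6, 18, 11, 14, 15, 16, 17, 12, 7]
18>6: swap(2,3), hi=2 ⇒ [5, 6, 11, 18, 14, 15, 16, 17, 12, 7]
11>6: swap(2,2), hi=1 ⇒ [5, 6, 11, 18, 14, 15, 16, 17, 12, 7]
done. lo=1 hi=1; arr=[5, 6, 11, 18, 14, 15, 16, 17, 12, 7]

[5, 6, 11, 18, 14, 15, 16, 17, 12, 7]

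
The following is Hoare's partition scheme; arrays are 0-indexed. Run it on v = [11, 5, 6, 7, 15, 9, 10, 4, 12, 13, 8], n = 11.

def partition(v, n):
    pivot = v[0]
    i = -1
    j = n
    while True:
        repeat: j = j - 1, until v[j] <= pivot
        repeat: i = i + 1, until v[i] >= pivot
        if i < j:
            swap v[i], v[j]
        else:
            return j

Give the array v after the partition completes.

pivot = v[0] = 11; i = -1, j = 11
j→10 (v[10]=8≤11), i→0 (v[0]=11≥11); i<j, swap → [8, 5, 6, 7, 15, 9, 10, 4, 12, 13, 11]
j→7 (v[7]=4≤11), i→4 (v[4]=15≥11); i<j, swap → [8, 5, 6, 7, 4, 9, 10, 15, 12, 13, 11]
j→6, i→7; i≥j, return j=6. v = [8, 5, 6, 7, 4, 9, 10, 15, 12, 13, 11]

[8, 5, 6, 7, 4, 9, 10, 15, 12, 13, 11]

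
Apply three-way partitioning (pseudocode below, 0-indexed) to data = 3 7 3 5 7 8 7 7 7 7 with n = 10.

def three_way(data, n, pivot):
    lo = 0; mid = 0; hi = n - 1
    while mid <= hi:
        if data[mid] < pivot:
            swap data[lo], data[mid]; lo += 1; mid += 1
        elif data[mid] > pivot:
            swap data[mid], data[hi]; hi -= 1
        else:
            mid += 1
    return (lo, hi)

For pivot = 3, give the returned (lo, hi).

pivot = 3; lo=0, mid=0, hi=9
data[mid]=3=3: mid=1
data[mid]=7>3: swap data[1],data[9]; hi=8 → 3 7 3 5 7 8 7 7 7 7
data[mid]=7>3: swap data[1],data[8]; hi=7 → 3 7 3 5 7 8 7 7 7 7
data[mid]=7>3: swap data[1],data[7]; hi=6 → 3 7 3 5 7 8 7 7 7 7
data[mid]=7>3: swap data[1],data[6]; hi=5 → 3 7 3 5 7 8 7 7 7 7
data[mid]=7>3: swap data[1],data[5]; hi=4 → 3 8 3 5 7 7 7 7 7 7
data[mid]=8>3: swap data[1],data[4]; hi=3 → 3 7 3 5 8 7 7 7 7 7
data[mid]=7>3: swap data[1],data[3]; hi=2 → 3 5 3 7 8 7 7 7 7 7
data[mid]=5>3: swap data[1],data[2]; hi=1 → 3 3 5 7 8 7 7 7 7 7
data[mid]=3=3: mid=2
end: lo=0, hi=1; data = 3 3 5 7 8 7 7 7 7 7

(0, 1)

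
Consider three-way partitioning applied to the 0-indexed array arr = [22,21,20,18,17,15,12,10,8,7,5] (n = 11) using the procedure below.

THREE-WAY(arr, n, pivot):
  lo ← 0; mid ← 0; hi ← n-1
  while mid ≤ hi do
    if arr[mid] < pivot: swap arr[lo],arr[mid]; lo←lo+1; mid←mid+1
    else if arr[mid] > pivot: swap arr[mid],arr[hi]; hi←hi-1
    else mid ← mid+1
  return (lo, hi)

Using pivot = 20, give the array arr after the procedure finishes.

lo=0 mid=0 hi=10
22>20: swap(0,10), hi=9 ⇒ [5,21,20,18,17,15,12,10,8,7,22]
5<20: swap(0,0), lo=1 mid=1 ⇒ [5,21,20,18,17,15,12,10,8,7,22]
21>20: swap(1,9), hi=8 ⇒ [5,7,20,18,17,15,12,10,8,21,22]
7<20: swap(1,1), lo=2 mid=2 ⇒ [5,7,20,18,17,15,12,10,8,21,22]
20=20: mid=3
18<20: swap(2,3), lo=3 mid=4 ⇒ [5,7,18,20,17,15,12,10,8,21,22]
17<20: swap(3,4), lo=4 mid=5 ⇒ [5,7,18,17,20,15,12,10,8,21,22]
15<20: swap(4,5), lo=5 mid=6 ⇒ [5,7,18,17,15,20,12,10,8,21,22]
12<20: swap(5,6), lo=6 mid=7 ⇒ [5,7,18,17,15,12,20,10,8,21,22]
10<20: swap(6,7), lo=7 mid=8 ⇒ [5,7,18,17,15,12,10,20,8,21,22]
8<20: swap(7,8), lo=8 mid=9 ⇒ [5,7,18,17,15,12,10,8,20,21,22]
done. lo=8 hi=8; arr=[5,7,18,17,15,12,10,8,20,21,22]

[5,7,18,17,15,12,10,8,20,21,22]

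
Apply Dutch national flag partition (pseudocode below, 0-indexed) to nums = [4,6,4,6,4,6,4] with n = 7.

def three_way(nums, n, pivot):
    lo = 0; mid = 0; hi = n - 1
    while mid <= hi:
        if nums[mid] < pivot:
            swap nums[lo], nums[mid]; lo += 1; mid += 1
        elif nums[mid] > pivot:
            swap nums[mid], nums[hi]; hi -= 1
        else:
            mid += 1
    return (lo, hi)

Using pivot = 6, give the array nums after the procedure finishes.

lo=0 mid=0 hi=6
4<6: swap(0,0), lo=1 mid=1 ⇒ [4,6,4,6,4,6,4]
6=6: mid=2
4<6: swap(1,2), lo=2 mid=3 ⇒ [4,4,6,6,4,6,4]
6=6: mid=4
4<6: swap(2,4), lo=3 mid=5 ⇒ [4,4,4,6,6,6,4]
6=6: mid=6
4<6: swap(3,6), lo=4 mid=7 ⇒ [4,4,4,4,6,6,6]
done. lo=4 hi=6; nums=[4,4,4,4,6,6,6]

[4,4,4,4,6,6,6]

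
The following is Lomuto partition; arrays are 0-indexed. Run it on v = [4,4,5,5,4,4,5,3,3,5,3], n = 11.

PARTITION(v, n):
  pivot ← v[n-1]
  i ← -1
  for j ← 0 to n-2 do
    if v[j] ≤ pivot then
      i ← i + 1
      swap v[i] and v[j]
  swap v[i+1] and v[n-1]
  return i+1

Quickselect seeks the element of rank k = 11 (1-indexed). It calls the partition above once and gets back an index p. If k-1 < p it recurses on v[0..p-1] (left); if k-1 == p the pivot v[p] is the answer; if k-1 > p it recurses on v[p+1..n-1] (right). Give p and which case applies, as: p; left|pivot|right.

pivot=3, i=-1
j=0: 4>3, skip
j=1: 4>3, skip
j=2: 5>3, skip
j=3: 5>3, skip
j=4: 4>3, skip
j=5: 4>3, skip
j=6: 5>3, skip
j=7: 3≤3, i=0, swap(0,7) ⇒ [3,4,5,5,4,4,5,4,3,5,3]
j=8: 3≤3, i=1, swap(1,8) ⇒ [3,3,5,5,4,4,5,4,4,5,3]
j=9: 5>3, skip
swap(2,10) ⇒ [3,3,3,5,4,4,5,4,4,5,5]; return 2
p = 2; k-1 = 10 > 2 ⇒ right

2; right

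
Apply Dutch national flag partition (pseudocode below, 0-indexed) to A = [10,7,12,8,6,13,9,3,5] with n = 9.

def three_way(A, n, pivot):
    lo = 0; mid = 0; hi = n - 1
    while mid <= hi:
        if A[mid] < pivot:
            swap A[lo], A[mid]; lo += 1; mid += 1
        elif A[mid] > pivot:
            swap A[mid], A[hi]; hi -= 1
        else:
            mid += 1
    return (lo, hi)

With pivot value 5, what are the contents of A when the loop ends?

[3,5,8,6,13,9,12,7,10]

pivot = 5; lo=0, mid=0, hi=8
A[mid]=10>5: swap A[0],A[8]; hi=7 → [5,7,12,8,6,13,9,3,10]
A[mid]=5=5: mid=1
A[mid]=7>5: swap A[1],A[7]; hi=6 → [5,3,12,8,6,13,9,7,10]
A[mid]=3<5: swap A[0],A[1]; lo=1,mid=2 → [3,5,12,8,6,13,9,7,10]
A[mid]=12>5: swap A[2],A[6]; hi=5 → [3,5,9,8,6,13,12,7,10]
A[mid]=9>5: swap A[2],A[5]; hi=4 → [3,5,13,8,6,9,12,7,10]
A[mid]=13>5: swap A[2],A[4]; hi=3 → [3,5,6,8,13,9,12,7,10]
A[mid]=6>5: swap A[2],A[3]; hi=2 → [3,5,8,6,13,9,12,7,10]
A[mid]=8>5: swap A[2],A[2]; hi=1 → [3,5,8,6,13,9,12,7,10]
end: lo=1, hi=1; A = [3,5,8,6,13,9,12,7,10]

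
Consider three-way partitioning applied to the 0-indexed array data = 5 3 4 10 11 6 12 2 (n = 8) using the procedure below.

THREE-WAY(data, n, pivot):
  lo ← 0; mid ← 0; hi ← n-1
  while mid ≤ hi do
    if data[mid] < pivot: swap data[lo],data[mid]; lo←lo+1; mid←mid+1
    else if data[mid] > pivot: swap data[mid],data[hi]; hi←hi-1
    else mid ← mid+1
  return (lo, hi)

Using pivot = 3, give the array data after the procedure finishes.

2 3 10 11 6 12 4 5

lo=0 mid=0 hi=7
5>3: swap(0,7), hi=6 ⇒ 2 3 4 10 11 6 12 5
2<3: swap(0,0), lo=1 mid=1 ⇒ 2 3 4 10 11 6 12 5
3=3: mid=2
4>3: swap(2,6), hi=5 ⇒ 2 3 12 10 11 6 4 5
12>3: swap(2,5), hi=4 ⇒ 2 3 6 10 11 12 4 5
6>3: swap(2,4), hi=3 ⇒ 2 3 11 10 6 12 4 5
11>3: swap(2,3), hi=2 ⇒ 2 3 10 11 6 12 4 5
10>3: swap(2,2), hi=1 ⇒ 2 3 10 11 6 12 4 5
done. lo=1 hi=1; data=2 3 10 11 6 12 4 5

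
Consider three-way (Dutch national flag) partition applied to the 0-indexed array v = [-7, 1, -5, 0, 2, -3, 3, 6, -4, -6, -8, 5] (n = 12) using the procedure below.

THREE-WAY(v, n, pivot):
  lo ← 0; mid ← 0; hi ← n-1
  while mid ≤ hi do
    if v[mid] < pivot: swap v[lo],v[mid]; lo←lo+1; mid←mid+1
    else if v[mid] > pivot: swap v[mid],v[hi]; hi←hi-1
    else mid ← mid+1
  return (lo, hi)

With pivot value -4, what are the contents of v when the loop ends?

[-7, -8, -5, -6, -4, 3, 6, -3, 2, 0, 5, 1]

pivot = -4; lo=0, mid=0, hi=11
v[mid]=-7<-4: swap v[0],v[0]; lo=1,mid=1 → [-7, 1, -5, 0, 2, -3, 3, 6, -4, -6, -8, 5]
v[mid]=1>-4: swap v[1],v[11]; hi=10 → [-7, 5, -5, 0, 2, -3, 3, 6, -4, -6, -8, 1]
v[mid]=5>-4: swap v[1],v[10]; hi=9 → [-7, -8, -5, 0, 2, -3, 3, 6, -4, -6, 5, 1]
v[mid]=-8<-4: swap v[1],v[1]; lo=2,mid=2 → [-7, -8, -5, 0, 2, -3, 3, 6, -4, -6, 5, 1]
v[mid]=-5<-4: swap v[2],v[2]; lo=3,mid=3 → [-7, -8, -5, 0, 2, -3, 3, 6, -4, -6, 5, 1]
v[mid]=0>-4: swap v[3],v[9]; hi=8 → [-7, -8, -5, -6, 2, -3, 3, 6, -4, 0, 5, 1]
v[mid]=-6<-4: swap v[3],v[3]; lo=4,mid=4 → [-7, -8, -5, -6, 2, -3, 3, 6, -4, 0, 5, 1]
v[mid]=2>-4: swap v[4],v[8]; hi=7 → [-7, -8, -5, -6, -4, -3, 3, 6, 2, 0, 5, 1]
v[mid]=-4=-4: mid=5
v[mid]=-3>-4: swap v[5],v[7]; hi=6 → [-7, -8, -5, -6, -4, 6, 3, -3, 2, 0, 5, 1]
v[mid]=6>-4: swap v[5],v[6]; hi=5 → [-7, -8, -5, -6, -4, 3, 6, -3, 2, 0, 5, 1]
v[mid]=3>-4: swap v[5],v[5]; hi=4 → [-7, -8, -5, -6, -4, 3, 6, -3, 2, 0, 5, 1]
end: lo=4, hi=4; v = [-7, -8, -5, -6, -4, 3, 6, -3, 2, 0, 5, 1]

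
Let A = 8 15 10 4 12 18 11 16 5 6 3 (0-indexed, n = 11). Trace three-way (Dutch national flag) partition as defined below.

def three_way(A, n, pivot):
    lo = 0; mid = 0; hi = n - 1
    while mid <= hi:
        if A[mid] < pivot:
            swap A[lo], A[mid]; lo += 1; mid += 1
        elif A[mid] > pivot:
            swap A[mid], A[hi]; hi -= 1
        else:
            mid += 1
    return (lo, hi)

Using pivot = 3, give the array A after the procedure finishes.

lo=0 mid=0 hi=10
8>3: swap(0,10), hi=9 ⇒ 3 15 10 4 12 18 11 16 5 6 8
3=3: mid=1
15>3: swap(1,9), hi=8 ⇒ 3 6 10 4 12 18 11 16 5 15 8
6>3: swap(1,8), hi=7 ⇒ 3 5 10 4 12 18 11 16 6 15 8
5>3: swap(1,7), hi=6 ⇒ 3 16 10 4 12 18 11 5 6 15 8
16>3: swap(1,6), hi=5 ⇒ 3 11 10 4 12 18 16 5 6 15 8
11>3: swap(1,5), hi=4 ⇒ 3 18 10 4 12 11 16 5 6 15 8
18>3: swap(1,4), hi=3 ⇒ 3 12 10 4 18 11 16 5 6 15 8
12>3: swap(1,3), hi=2 ⇒ 3 4 10 12 18 11 16 5 6 15 8
4>3: swap(1,2), hi=1 ⇒ 3 10 4 12 18 11 16 5 6 15 8
10>3: swap(1,1), hi=0 ⇒ 3 10 4 12 18 11 16 5 6 15 8
done. lo=0 hi=0; A=3 10 4 12 18 11 16 5 6 15 8

3 10 4 12 18 11 16 5 6 15 8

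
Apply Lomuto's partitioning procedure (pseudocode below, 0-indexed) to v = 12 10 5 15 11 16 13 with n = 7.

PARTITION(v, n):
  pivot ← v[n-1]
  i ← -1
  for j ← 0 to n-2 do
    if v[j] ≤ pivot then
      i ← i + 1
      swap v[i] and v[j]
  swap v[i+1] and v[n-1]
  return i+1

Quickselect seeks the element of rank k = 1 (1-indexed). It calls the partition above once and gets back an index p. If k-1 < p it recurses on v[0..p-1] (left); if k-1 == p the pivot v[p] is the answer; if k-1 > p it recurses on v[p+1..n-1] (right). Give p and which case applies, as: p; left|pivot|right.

pivot = v[6] = 13; i = -1
j=0: v[0]=12 ≤ 13 → i=0, swap v[0],v[0] (no change) → 12 10 5 15 11 16 13
j=1: v[1]=10 ≤ 13 → i=1, swap v[1],v[1] (no change) → 12 10 5 15 11 16 13
j=2: v[2]=5 ≤ 13 → i=2, swap v[2],v[2] (no change) → 12 10 5 15 11 16 13
j=3: v[3]=15 > 13 → no swap
j=4: v[4]=11 ≤ 13 → i=3, swap v[3],v[4] → 12 10 5 11 15 16 13
j=5: v[5]=16 > 13 → no swap
final swap v[4],v[6] → 12 10 5 11 13 16 15; return 4
p = 4; k-1 = 0 < 4 ⇒ left

4; left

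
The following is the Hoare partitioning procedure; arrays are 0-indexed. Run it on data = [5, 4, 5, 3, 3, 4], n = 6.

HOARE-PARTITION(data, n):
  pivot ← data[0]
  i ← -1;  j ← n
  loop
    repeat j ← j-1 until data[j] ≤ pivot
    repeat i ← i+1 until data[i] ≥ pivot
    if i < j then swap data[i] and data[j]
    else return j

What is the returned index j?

3

pivot = data[0] = 5; i = -1, j = 6
j→5 (data[5]=4≤5), i→0 (data[0]=5≥5); i<j, swap → [4, 4, 5, 3, 3, 5]
j→4 (data[4]=3≤5), i→2 (data[2]=5≥5); i<j, swap → [4, 4, 3, 3, 5, 5]
j→3, i→4; i≥j, return j=3. data = [4, 4, 3, 3, 5, 5]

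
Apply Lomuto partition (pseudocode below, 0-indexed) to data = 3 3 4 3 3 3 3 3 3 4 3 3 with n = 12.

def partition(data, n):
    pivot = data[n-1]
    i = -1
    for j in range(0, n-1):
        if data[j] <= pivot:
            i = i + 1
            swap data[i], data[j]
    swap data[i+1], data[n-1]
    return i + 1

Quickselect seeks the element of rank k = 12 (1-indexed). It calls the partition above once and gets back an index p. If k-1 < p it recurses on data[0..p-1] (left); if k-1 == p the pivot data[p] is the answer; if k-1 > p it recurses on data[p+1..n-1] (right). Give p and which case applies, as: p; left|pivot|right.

9; right

pivot=3, i=-1
j=0: 3≤3, i=0, swap(0,0) ⇒ 3 3 4 3 3 3 3 3 3 4 3 3
j=1: 3≤3, i=1, swap(1,1) ⇒ 3 3 4 3 3 3 3 3 3 4 3 3
j=2: 4>3, skip
j=3: 3≤3, i=2, swap(2,3) ⇒ 3 3 3 4 3 3 3 3 3 4 3 3
j=4: 3≤3, i=3, swap(3,4) ⇒ 3 3 3 3 4 3 3 3 3 4 3 3
j=5: 3≤3, i=4, swap(4,5) ⇒ 3 3 3 3 3 4 3 3 3 4 3 3
j=6: 3≤3, i=5, swap(5,6) ⇒ 3 3 3 3 3 3 4 3 3 4 3 3
j=7: 3≤3, i=6, swap(6,7) ⇒ 3 3 3 3 3 3 3 4 3 4 3 3
j=8: 3≤3, i=7, swap(7,8) ⇒ 3 3 3 3 3 3 3 3 4 4 3 3
j=9: 4>3, skip
j=10: 3≤3, i=8, swap(8,10) ⇒ 3 3 3 3 3 3 3 3 3 4 4 3
swap(9,11) ⇒ 3 3 3 3 3 3 3 3 3 3 4 4; return 9
p = 9; k-1 = 11 > 9 ⇒ right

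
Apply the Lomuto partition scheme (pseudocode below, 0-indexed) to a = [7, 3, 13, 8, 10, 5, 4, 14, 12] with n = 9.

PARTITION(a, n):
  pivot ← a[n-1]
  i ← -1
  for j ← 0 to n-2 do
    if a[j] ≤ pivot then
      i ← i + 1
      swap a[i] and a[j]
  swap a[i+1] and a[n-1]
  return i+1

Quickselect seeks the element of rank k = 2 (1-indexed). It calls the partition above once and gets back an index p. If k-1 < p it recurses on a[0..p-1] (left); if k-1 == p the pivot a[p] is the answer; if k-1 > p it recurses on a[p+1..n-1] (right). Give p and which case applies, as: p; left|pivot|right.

pivot = a[8] = 12; i = -1
j=0: a[0]=7 ≤ 12 → i=0, swap a[0],a[0] (no change) → [7, 3, 13, 8, 10, 5, 4, 14, 12]
j=1: a[1]=3 ≤ 12 → i=1, swap a[1],a[1] (no change) → [7, 3, 13, 8, 10, 5, 4, 14, 12]
j=2: a[2]=13 > 12 → no swap
j=3: a[3]=8 ≤ 12 → i=2, swap a[2],a[3] → [7, 3, 8, 13, 10, 5, 4, 14, 12]
j=4: a[4]=10 ≤ 12 → i=3, swap a[3],a[4] → [7, 3, 8, 10, 13, 5, 4, 14, 12]
j=5: a[5]=5 ≤ 12 → i=4, swap a[4],a[5] → [7, 3, 8, 10, 5, 13, 4, 14, 12]
j=6: a[6]=4 ≤ 12 → i=5, swap a[5],a[6] → [7, 3, 8, 10, 5, 4, 13, 14, 12]
j=7: a[7]=14 > 12 → no swap
final swap a[6],a[8] → [7, 3, 8, 10, 5, 4, 12, 14, 13]; return 6
p = 6; k-1 = 1 < 6 ⇒ left

6; left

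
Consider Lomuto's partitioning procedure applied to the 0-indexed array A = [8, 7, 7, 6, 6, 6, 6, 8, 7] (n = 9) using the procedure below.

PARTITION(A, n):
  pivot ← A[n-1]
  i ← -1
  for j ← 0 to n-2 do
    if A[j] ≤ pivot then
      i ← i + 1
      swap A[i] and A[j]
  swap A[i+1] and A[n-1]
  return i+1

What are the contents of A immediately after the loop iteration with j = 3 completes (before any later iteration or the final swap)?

pivot = A[8] = 7; i = -1
j=0: A[0]=8 > 7 → no swap
j=1: A[1]=7 ≤ 7 → i=0, swap A[0],A[1] → [7, 8, 7, 6, 6, 6, 6, 8, 7]
j=2: A[2]=7 ≤ 7 → i=1, swap A[1],A[2] → [7, 7, 8, 6, 6, 6, 6, 8, 7]
j=3: A[3]=6 ≤ 7 → i=2, swap A[2],A[3] → [7, 7, 6, 8, 6, 6, 6, 8, 7]
(after j=3) A = [7, 7, 6, 8, 6, 6, 6, 8, 7]

[7, 7, 6, 8, 6, 6, 6, 8, 7]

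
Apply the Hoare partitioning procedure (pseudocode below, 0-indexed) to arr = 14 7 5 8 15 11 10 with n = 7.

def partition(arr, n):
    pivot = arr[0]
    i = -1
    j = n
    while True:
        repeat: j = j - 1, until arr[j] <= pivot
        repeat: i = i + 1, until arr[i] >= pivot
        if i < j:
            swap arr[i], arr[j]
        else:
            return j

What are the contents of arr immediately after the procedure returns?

10 7 5 8 11 15 14

pivot=14
j stops at 6 (10), i stops at 0 (14); swap ⇒ 10 7 5 8 15 11 14
j stops at 5 (11), i stops at 4 (15); swap ⇒ 10 7 5 8 11 15 14
j stops at 4, i stops at 5; i≥j ⇒ return 4. arr=10 7 5 8 11 15 14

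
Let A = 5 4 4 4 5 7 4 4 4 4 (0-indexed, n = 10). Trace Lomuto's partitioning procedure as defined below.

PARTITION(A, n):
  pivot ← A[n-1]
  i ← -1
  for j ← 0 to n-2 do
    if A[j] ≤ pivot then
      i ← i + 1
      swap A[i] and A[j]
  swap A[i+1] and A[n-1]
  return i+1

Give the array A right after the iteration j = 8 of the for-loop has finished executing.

4 4 4 4 4 4 5 5 7 4

pivot=4, i=-1
j=0: 5>4, skip
j=1: 4≤4, i=0, swap(0,1) ⇒ 4 5 4 4 5 7 4 4 4 4
j=2: 4≤4, i=1, swap(1,2) ⇒ 4 4 5 4 5 7 4 4 4 4
j=3: 4≤4, i=2, swap(2,3) ⇒ 4 4 4 5 5 7 4 4 4 4
j=4: 5>4, skip
j=5: 7>4, skip
j=6: 4≤4, i=3, swap(3,6) ⇒ 4 4 4 4 5 7 5 4 4 4
j=7: 4≤4, i=4, swap(4,7) ⇒ 4 4 4 4 4 7 5 5 4 4
j=8: 4≤4, i=5, swap(5,8) ⇒ 4 4 4 4 4 4 5 5 7 4
(after j=8) A = 4 4 4 4 4 4 5 5 7 4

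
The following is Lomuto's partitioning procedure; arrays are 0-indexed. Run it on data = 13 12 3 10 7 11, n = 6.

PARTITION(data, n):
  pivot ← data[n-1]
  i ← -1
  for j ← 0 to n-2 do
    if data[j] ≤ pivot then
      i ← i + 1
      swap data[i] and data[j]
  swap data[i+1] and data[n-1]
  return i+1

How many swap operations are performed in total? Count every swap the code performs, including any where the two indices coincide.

pivot=11, i=-1
j=0: 13>11, skip
j=1: 12>11, skip
j=2: 3≤11, i=0, swap(0,2) ⇒ 3 12 13 10 7 11
j=3: 10≤11, i=1, swap(1,3) ⇒ 3 10 13 12 7 11
j=4: 7≤11, i=2, swap(2,4) ⇒ 3 10 7 12 13 11
swap(3,5) ⇒ 3 10 7 11 13 12; return 3

4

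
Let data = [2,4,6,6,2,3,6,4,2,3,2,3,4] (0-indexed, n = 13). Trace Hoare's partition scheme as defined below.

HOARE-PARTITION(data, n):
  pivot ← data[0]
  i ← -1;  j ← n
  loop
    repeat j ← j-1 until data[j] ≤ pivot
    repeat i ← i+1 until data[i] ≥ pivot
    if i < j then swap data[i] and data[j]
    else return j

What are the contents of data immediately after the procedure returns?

[2,2,2,6,6,3,6,4,4,3,2,3,4]

pivot = data[0] = 2; i = -1, j = 13
j→10 (data[10]=2≤2), i→0 (data[0]=2≥2); i<j, swap → [2,4,6,6,2,3,6,4,2,3,2,3,4]
j→8 (data[8]=2≤2), i→1 (data[1]=4≥2); i<j, swap → [2,2,6,6,2,3,6,4,4,3,2,3,4]
j→4 (data[4]=2≤2), i→2 (data[2]=6≥2); i<j, swap → [2,2,2,6,6,3,6,4,4,3,2,3,4]
j→2, i→3; i≥j, return j=2. data = [2,2,2,6,6,3,6,4,4,3,2,3,4]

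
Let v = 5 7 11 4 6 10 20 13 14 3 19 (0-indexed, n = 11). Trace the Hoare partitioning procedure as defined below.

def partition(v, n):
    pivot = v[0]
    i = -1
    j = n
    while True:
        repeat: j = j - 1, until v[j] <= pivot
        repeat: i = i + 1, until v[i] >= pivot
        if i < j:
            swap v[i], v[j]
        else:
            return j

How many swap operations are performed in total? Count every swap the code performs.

pivot = v[0] = 5; i = -1, j = 11
j→9 (v[9]=3≤5), i→0 (v[0]=5≥5); i<j, swap → 3 7 11 4 6 10 20 13 14 5 19
j→3 (v[3]=4≤5), i→1 (v[1]=7≥5); i<j, swap → 3 4 11 7 6 10 20 13 14 5 19
j→1, i→2; i≥j, return j=1. v = 3 4 11 7 6 10 20 13 14 5 19

2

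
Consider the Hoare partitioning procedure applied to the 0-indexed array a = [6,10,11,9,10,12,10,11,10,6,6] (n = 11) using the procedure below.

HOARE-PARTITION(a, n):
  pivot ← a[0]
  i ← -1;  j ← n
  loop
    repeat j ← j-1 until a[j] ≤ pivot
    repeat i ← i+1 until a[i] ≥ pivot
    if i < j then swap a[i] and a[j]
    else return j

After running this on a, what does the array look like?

pivot=6
j stops at 10 (6), i stops at 0 (6); swap ⇒ [6,10,11,9,10,12,10,11,10,6,6]
j stops at 9 (6), i stops at 1 (10); swap ⇒ [6,6,11,9,10,12,10,11,10,10,6]
j stops at 1, i stops at 2; i≥j ⇒ return 1. a=[6,6,11,9,10,12,10,11,10,10,6]

[6,6,11,9,10,12,10,11,10,10,6]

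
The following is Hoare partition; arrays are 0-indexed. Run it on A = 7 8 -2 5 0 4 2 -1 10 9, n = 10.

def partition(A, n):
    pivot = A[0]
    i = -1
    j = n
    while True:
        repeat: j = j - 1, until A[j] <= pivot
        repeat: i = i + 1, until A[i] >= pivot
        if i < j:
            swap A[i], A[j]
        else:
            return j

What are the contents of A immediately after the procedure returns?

-1 2 -2 5 0 4 8 7 10 9

pivot = A[0] = 7; i = -1, j = 10
j→7 (A[7]=-1≤7), i→0 (A[0]=7≥7); i<j, swap → -1 8 -2 5 0 4 2 7 10 9
j→6 (A[6]=2≤7), i→1 (A[1]=8≥7); i<j, swap → -1 2 -2 5 0 4 8 7 10 9
j→5, i→6; i≥j, return j=5. A = -1 2 -2 5 0 4 8 7 10 9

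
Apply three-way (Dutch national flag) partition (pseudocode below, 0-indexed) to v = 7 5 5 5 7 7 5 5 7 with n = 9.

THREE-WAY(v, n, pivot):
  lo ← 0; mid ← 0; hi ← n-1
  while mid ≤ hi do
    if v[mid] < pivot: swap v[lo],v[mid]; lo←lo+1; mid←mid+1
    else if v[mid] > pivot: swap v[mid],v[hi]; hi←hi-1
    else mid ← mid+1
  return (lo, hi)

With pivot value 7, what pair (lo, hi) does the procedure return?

pivot = 7; lo=0, mid=0, hi=8
v[mid]=7=7: mid=1
v[mid]=5<7: swap v[0],v[1]; lo=1,mid=2 → 5 7 5 5 7 7 5 5 7
v[mid]=5<7: swap v[1],v[2]; lo=2,mid=3 → 5 5 7 5 7 7 5 5 7
v[mid]=5<7: swap v[2],v[3]; lo=3,mid=4 → 5 5 5 7 7 7 5 5 7
v[mid]=7=7: mid=5
v[mid]=7=7: mid=6
v[mid]=5<7: swap v[3],v[6]; lo=4,mid=7 → 5 5 5 5 7 7 7 5 7
v[mid]=5<7: swap v[4],v[7]; lo=5,mid=8 → 5 5 5 5 5 7 7 7 7
v[mid]=7=7: mid=9
end: lo=5, hi=8; v = 5 5 5 5 5 7 7 7 7

(5, 8)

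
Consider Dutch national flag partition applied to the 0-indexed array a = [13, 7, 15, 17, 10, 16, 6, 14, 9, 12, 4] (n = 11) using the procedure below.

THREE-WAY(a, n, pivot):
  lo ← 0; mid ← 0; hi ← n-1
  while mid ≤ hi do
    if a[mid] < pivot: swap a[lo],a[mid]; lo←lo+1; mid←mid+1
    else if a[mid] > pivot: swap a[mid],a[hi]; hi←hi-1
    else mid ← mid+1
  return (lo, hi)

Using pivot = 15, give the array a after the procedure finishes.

[13, 7, 4, 10, 12, 6, 14, 9, 15, 16, 17]

lo=0 mid=0 hi=10
13<15: swap(0,0), lo=1 mid=1 ⇒ [13, 7, 15, 17, 10, 16, 6, 14, 9, 12, 4]
7<15: swap(1,1), lo=2 mid=2 ⇒ [13, 7, 15, 17, 10, 16, 6, 14, 9, 12, 4]
15=15: mid=3
17>15: swap(3,10), hi=9 ⇒ [13, 7, 15, 4, 10, 16, 6, 14, 9, 12, 17]
4<15: swap(2,3), lo=3 mid=4 ⇒ [13, 7, 4, 15, 10, 16, 6, 14, 9, 12, 17]
10<15: swap(3,4), lo=4 mid=5 ⇒ [13, 7, 4, 10, 15, 16, 6, 14, 9, 12, 17]
16>15: swap(5,9), hi=8 ⇒ [13, 7, 4, 10, 15, 12, 6, 14, 9, 16, 17]
12<15: swap(4,5), lo=5 mid=6 ⇒ [13, 7, 4, 10, 12, 15, 6, 14, 9, 16, 17]
6<15: swap(5,6), lo=6 mid=7 ⇒ [13, 7, 4, 10, 12, 6, 15, 14, 9, 16, 17]
14<15: swap(6,7), lo=7 mid=8 ⇒ [13, 7, 4, 10, 12, 6, 14, 15, 9, 16, 17]
9<15: swap(7,8), lo=8 mid=9 ⇒ [13, 7, 4, 10, 12, 6, 14, 9, 15, 16, 17]
done. lo=8 hi=8; a=[13, 7, 4, 10, 12, 6, 14, 9, 15, 16, 17]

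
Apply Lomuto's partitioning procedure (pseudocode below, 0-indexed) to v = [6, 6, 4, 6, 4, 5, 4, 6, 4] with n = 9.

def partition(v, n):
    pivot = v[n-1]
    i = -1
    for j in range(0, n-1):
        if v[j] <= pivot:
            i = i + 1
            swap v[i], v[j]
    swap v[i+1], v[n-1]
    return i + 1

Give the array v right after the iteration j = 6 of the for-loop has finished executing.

[4, 4, 4, 6, 6, 5, 6, 6, 4]

pivot = v[8] = 4; i = -1
j=0: v[0]=6 > 4 → no swap
j=1: v[1]=6 > 4 → no swap
j=2: v[2]=4 ≤ 4 → i=0, swap v[0],v[2] → [4, 6, 6, 6, 4, 5, 4, 6, 4]
j=3: v[3]=6 > 4 → no swap
j=4: v[4]=4 ≤ 4 → i=1, swap v[1],v[4] → [4, 4, 6, 6, 6, 5, 4, 6, 4]
j=5: v[5]=5 > 4 → no swap
j=6: v[6]=4 ≤ 4 → i=2, swap v[2],v[6] → [4, 4, 4, 6, 6, 5, 6, 6, 4]
(after j=6) v = [4, 4, 4, 6, 6, 5, 6, 6, 4]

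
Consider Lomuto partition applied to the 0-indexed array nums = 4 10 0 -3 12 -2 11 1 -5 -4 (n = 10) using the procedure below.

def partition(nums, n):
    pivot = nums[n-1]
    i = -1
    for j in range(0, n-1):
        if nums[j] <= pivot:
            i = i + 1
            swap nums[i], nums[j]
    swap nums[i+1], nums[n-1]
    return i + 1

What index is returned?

pivot=-4, i=-1
j=0: 4>-4, skip
j=1: 10>-4, skip
j=2: 0>-4, skip
j=3: -3>-4, skip
j=4: 12>-4, skip
j=5: -2>-4, skip
j=6: 11>-4, skip
j=7: 1>-4, skip
j=8: -5≤-4, i=0, swap(0,8) ⇒ -5 10 0 -3 12 -2 11 1 4 -4
swap(1,9) ⇒ -5 -4 0 -3 12 -2 11 1 4 10; return 1

1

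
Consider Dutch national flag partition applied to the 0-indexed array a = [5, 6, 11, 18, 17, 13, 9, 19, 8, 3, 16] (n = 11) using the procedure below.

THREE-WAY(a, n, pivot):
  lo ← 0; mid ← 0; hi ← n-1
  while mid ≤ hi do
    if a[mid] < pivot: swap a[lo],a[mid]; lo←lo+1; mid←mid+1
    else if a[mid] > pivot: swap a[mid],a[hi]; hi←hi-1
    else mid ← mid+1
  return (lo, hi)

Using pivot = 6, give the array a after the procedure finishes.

[5, 3, 6, 17, 13, 9, 19, 8, 18, 16, 11]

lo=0 mid=0 hi=10
5<6: swap(0,0), lo=1 mid=1 ⇒ [5, 6, 11, 18, 17, 13, 9, 19, 8, 3, 16]
6=6: mid=2
11>6: swap(2,10), hi=9 ⇒ [5, 6, 16, 18, 17, 13, 9, 19, 8, 3, 11]
16>6: swap(2,9), hi=8 ⇒ [5, 6, 3, 18, 17, 13, 9, 19, 8, 16, 11]
3<6: swap(1,2), lo=2 mid=3 ⇒ [5, 3, 6, 18, 17, 13, 9, 19, 8, 16, 11]
18>6: swap(3,8), hi=7 ⇒ [5, 3, 6, 8, 17, 13, 9, 19, 18, 16, 11]
8>6: swap(3,7), hi=6 ⇒ [5, 3, 6, 19, 17, 13, 9, 8, 18, 16, 11]
19>6: swap(3,6), hi=5 ⇒ [5, 3, 6, 9, 17, 13, 19, 8, 18, 16, 11]
9>6: swap(3,5), hi=4 ⇒ [5, 3, 6, 13, 17, 9, 19, 8, 18, 16, 11]
13>6: swap(3,4), hi=3 ⇒ [5, 3, 6, 17, 13, 9, 19, 8, 18, 16, 11]
17>6: swap(3,3), hi=2 ⇒ [5, 3, 6, 17, 13, 9, 19, 8, 18, 16, 11]
done. lo=2 hi=2; a=[5, 3, 6, 17, 13, 9, 19, 8, 18, 16, 11]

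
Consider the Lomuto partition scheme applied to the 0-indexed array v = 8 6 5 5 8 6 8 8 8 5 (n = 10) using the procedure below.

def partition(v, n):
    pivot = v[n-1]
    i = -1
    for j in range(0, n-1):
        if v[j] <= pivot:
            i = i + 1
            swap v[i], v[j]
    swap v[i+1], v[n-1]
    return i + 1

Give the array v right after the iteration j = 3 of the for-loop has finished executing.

pivot=5, i=-1
j=0: 8>5, skip
j=1: 6>5, skip
j=2: 5≤5, i=0, swap(0,2) ⇒ 5 6 8 5 8 6 8 8 8 5
j=3: 5≤5, i=1, swap(1,3) ⇒ 5 5 8 6 8 6 8 8 8 5
(after j=3) v = 5 5 8 6 8 6 8 8 8 5

5 5 8 6 8 6 8 8 8 5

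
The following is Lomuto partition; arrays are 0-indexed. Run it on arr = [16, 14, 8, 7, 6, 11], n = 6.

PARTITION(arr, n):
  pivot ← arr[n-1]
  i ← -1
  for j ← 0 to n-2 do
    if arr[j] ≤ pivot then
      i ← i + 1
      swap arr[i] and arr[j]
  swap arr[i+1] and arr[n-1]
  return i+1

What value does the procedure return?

pivot=11, i=-1
j=0: 16>11, skip
j=1: 14>11, skip
j=2: 8≤11, i=0, swap(0,2) ⇒ [8, 14, 16, 7, 6, 11]
j=3: 7≤11, i=1, swap(1,3) ⇒ [8, 7, 16, 14, 6, 11]
j=4: 6≤11, i=2, swap(2,4) ⇒ [8, 7, 6, 14, 16, 11]
swap(3,5) ⇒ [8, 7, 6, 11, 16, 14]; return 3

3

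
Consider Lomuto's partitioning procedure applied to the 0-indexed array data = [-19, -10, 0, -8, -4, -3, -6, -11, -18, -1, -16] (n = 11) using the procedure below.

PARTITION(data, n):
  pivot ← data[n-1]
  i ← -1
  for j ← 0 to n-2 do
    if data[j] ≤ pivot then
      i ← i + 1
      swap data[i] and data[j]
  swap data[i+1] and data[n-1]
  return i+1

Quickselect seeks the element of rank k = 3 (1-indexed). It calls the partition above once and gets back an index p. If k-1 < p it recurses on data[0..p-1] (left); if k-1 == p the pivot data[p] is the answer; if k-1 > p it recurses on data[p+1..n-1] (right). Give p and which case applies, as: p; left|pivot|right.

2; pivot

pivot=-16, i=-1
j=0: -19≤-16, i=0, swap(0,0) ⇒ [-19, -10, 0, -8, -4, -3, -6, -11, -18, -1, -16]
j=1: -10>-16, skip
j=2: 0>-16, skip
j=3: -8>-16, skip
j=4: -4>-16, skip
j=5: -3>-16, skip
j=6: -6>-16, skip
j=7: -11>-16, skip
j=8: -18≤-16, i=1, swap(1,8) ⇒ [-19, -18, 0, -8, -4, -3, -6, -11, -10, -1, -16]
j=9: -1>-16, skip
swap(2,10) ⇒ [-19, -18, -16, -8, -4, -3, -6, -11, -10, -1, 0]; return 2
p = 2; k-1 = 2 == 2 ⇒ pivot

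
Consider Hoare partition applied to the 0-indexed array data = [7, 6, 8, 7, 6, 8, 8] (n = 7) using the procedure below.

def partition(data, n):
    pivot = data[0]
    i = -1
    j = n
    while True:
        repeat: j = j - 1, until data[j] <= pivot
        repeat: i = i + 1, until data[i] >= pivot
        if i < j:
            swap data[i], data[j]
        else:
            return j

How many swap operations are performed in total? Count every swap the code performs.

pivot=7
j stops at 4 (6), i stops at 0 (7); swap ⇒ [6, 6, 8, 7, 7, 8, 8]
j stops at 3 (7), i stops at 2 (8); swap ⇒ [6, 6, 7, 8, 7, 8, 8]
j stops at 2, i stops at 3; i≥j ⇒ return 2. data=[6, 6, 7, 8, 7, 8, 8]

2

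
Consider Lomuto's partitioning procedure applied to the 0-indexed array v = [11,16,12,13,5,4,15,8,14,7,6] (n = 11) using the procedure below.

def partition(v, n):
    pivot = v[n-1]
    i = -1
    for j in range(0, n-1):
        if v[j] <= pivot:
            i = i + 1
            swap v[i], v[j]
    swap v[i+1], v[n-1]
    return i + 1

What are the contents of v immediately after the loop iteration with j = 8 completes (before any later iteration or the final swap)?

pivot = v[10] = 6; i = -1
j=0: v[0]=11 > 6 → no swap
j=1: v[1]=16 > 6 → no swap
j=2: v[2]=12 > 6 → no swap
j=3: v[3]=13 > 6 → no swap
j=4: v[4]=5 ≤ 6 → i=0, swap v[0],v[4] → [5,16,12,13,11,4,15,8,14,7,6]
j=5: v[5]=4 ≤ 6 → i=1, swap v[1],v[5] → [5,4,12,13,11,16,15,8,14,7,6]
j=6: v[6]=15 > 6 → no swap
j=7: v[7]=8 > 6 → no swap
j=8: v[8]=14 > 6 → no swap
(after j=8) v = [5,4,12,13,11,16,15,8,14,7,6]

[5,4,12,13,11,16,15,8,14,7,6]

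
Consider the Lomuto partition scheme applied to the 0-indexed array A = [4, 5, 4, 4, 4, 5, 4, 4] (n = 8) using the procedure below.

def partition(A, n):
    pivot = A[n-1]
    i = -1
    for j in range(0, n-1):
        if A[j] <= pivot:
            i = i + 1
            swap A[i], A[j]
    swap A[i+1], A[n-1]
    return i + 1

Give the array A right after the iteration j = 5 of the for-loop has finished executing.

pivot = A[7] = 4; i = -1
j=0: A[0]=4 ≤ 4 → i=0, swap A[0],A[0] (no change) → [4, 5, 4, 4, 4, 5, 4, 4]
j=1: A[1]=5 > 4 → no swap
j=2: A[2]=4 ≤ 4 → i=1, swap A[1],A[2] → [4, 4, 5, 4, 4, 5, 4, 4]
j=3: A[3]=4 ≤ 4 → i=2, swap A[2],A[3] → [4, 4, 4, 5, 4, 5, 4, 4]
j=4: A[4]=4 ≤ 4 → i=3, swap A[3],A[4] → [4, 4, 4, 4, 5, 5, 4, 4]
j=5: A[5]=5 > 4 → no swap
(after j=5) A = [4, 4, 4, 4, 5, 5, 4, 4]

[4, 4, 4, 4, 5, 5, 4, 4]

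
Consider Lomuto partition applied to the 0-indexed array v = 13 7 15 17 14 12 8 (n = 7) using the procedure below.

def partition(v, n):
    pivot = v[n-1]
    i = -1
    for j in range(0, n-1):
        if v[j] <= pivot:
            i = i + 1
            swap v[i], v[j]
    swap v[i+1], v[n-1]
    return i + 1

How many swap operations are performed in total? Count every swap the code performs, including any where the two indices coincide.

pivot=8, i=-1
j=0: 13>8, skip
j=1: 7≤8, i=0, swap(0,1) ⇒ 7 13 15 17 14 12 8
j=2: 15>8, skip
j=3: 17>8, skip
j=4: 14>8, skip
j=5: 12>8, skip
swap(1,6) ⇒ 7 8 15 17 14 12 13; return 1

2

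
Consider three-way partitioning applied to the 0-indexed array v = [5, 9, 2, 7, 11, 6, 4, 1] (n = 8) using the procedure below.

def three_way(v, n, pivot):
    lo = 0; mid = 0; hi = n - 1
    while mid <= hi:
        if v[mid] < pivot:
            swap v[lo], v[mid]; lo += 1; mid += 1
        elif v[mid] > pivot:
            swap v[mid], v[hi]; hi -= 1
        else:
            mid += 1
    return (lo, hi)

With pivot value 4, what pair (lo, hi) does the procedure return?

(2, 2)

pivot = 4; lo=0, mid=0, hi=7
v[mid]=5>4: swap v[0],v[7]; hi=6 → [1, 9, 2, 7, 11, 6, 4, 5]
v[mid]=1<4: swap v[0],v[0]; lo=1,mid=1 → [1, 9, 2, 7, 11, 6, 4, 5]
v[mid]=9>4: swap v[1],v[6]; hi=5 → [1, 4, 2, 7, 11, 6, 9, 5]
v[mid]=4=4: mid=2
v[mid]=2<4: swap v[1],v[2]; lo=2,mid=3 → [1, 2, 4, 7, 11, 6, 9, 5]
v[mid]=7>4: swap v[3],v[5]; hi=4 → [1, 2, 4, 6, 11, 7, 9, 5]
v[mid]=6>4: swap v[3],v[4]; hi=3 → [1, 2, 4, 11, 6, 7, 9, 5]
v[mid]=11>4: swap v[3],v[3]; hi=2 → [1, 2, 4, 11, 6, 7, 9, 5]
end: lo=2, hi=2; v = [1, 2, 4, 11, 6, 7, 9, 5]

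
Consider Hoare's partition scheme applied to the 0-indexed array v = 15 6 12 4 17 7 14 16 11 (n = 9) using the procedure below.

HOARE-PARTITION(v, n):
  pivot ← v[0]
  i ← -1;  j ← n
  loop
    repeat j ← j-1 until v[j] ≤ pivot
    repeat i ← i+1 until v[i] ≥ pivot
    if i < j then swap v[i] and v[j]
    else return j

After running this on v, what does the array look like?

pivot=15
j stops at 8 (11), i stops at 0 (15); swap ⇒ 11 6 12 4 17 7 14 16 15
j stops at 6 (14), i stops at 4 (17); swap ⇒ 11 6 12 4 14 7 17 16 15
j stops at 5, i stops at 6; i≥j ⇒ return 5. v=11 6 12 4 14 7 17 16 15

11 6 12 4 14 7 17 16 15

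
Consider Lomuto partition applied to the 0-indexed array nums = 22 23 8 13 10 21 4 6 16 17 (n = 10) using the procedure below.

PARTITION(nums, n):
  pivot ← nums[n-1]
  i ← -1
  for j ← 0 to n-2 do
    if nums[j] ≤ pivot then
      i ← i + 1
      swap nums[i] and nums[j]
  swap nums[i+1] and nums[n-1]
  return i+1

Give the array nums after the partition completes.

pivot=17, i=-1
j=0: 22>17, skip
j=1: 23>17, skip
j=2: 8≤17, i=0, swap(0,2) ⇒ 8 23 22 13 10 21 4 6 16 17
j=3: 13≤17, i=1, swap(1,3) ⇒ 8 13 22 23 10 21 4 6 16 17
j=4: 10≤17, i=2, swap(2,4) ⇒ 8 13 10 23 22 21 4 6 16 17
j=5: 21>17, skip
j=6: 4≤17, i=3, swap(3,6) ⇒ 8 13 10 4 22 21 23 6 16 17
j=7: 6≤17, i=4, swap(4,7) ⇒ 8 13 10 4 6 21 23 22 16 17
j=8: 16≤17, i=5, swap(5,8) ⇒ 8 13 10 4 6 16 23 22 21 17
swap(6,9) ⇒ 8 13 10 4 6 16 17 22 21 23; return 6

8 13 10 4 6 16 17 22 21 23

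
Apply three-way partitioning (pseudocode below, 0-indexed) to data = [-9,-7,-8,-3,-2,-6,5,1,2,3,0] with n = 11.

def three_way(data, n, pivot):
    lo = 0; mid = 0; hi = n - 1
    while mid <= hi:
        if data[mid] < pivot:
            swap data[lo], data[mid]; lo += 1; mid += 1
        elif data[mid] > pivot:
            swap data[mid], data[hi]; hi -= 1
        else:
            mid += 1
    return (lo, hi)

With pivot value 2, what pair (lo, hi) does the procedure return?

(8, 8)

pivot = 2; lo=0, mid=0, hi=10
data[mid]=-9<2: swap data[0],data[0]; lo=1,mid=1 → [-9,-7,-8,-3,-2,-6,5,1,2,3,0]
data[mid]=-7<2: swap data[1],data[1]; lo=2,mid=2 → [-9,-7,-8,-3,-2,-6,5,1,2,3,0]
data[mid]=-8<2: swap data[2],data[2]; lo=3,mid=3 → [-9,-7,-8,-3,-2,-6,5,1,2,3,0]
data[mid]=-3<2: swap data[3],data[3]; lo=4,mid=4 → [-9,-7,-8,-3,-2,-6,5,1,2,3,0]
data[mid]=-2<2: swap data[4],data[4]; lo=5,mid=5 → [-9,-7,-8,-3,-2,-6,5,1,2,3,0]
data[mid]=-6<2: swap data[5],data[5]; lo=6,mid=6 → [-9,-7,-8,-3,-2,-6,5,1,2,3,0]
data[mid]=5>2: swap data[6],data[10]; hi=9 → [-9,-7,-8,-3,-2,-6,0,1,2,3,5]
data[mid]=0<2: swap data[6],data[6]; lo=7,mid=7 → [-9,-7,-8,-3,-2,-6,0,1,2,3,5]
data[mid]=1<2: swap data[7],data[7]; lo=8,mid=8 → [-9,-7,-8,-3,-2,-6,0,1,2,3,5]
data[mid]=2=2: mid=9
data[mid]=3>2: swap data[9],data[9]; hi=8 → [-9,-7,-8,-3,-2,-6,0,1,2,3,5]
end: lo=8, hi=8; data = [-9,-7,-8,-3,-2,-6,0,1,2,3,5]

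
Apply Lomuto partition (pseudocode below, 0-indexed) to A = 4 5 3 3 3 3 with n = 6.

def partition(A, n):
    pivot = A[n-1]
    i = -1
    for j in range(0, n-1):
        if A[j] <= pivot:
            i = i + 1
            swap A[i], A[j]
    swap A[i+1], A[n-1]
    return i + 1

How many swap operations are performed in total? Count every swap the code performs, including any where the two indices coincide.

pivot=3, i=-1
j=0: 4>3, skip
j=1: 5>3, skip
j=2: 3≤3, i=0, swap(0,2) ⇒ 3 5 4 3 3 3
j=3: 3≤3, i=1, swap(1,3) ⇒ 3 3 4 5 3 3
j=4: 3≤3, i=2, swap(2,4) ⇒ 3 3 3 5 4 3
swap(3,5) ⇒ 3 3 3 3 4 5; return 3

4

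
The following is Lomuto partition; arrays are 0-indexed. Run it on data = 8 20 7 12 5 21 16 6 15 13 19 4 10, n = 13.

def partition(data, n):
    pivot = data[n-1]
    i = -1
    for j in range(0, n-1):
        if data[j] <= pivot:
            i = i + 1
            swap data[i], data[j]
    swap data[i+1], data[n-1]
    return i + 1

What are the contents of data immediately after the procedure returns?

pivot = data[12] = 10; i = -1
j=0: data[0]=8 ≤ 10 → i=0, swap data[0],data[0] (no change) → 8 20 7 12 5 21 16 6 15 13 19 4 10
j=1: data[1]=20 > 10 → no swap
j=2: data[2]=7 ≤ 10 → i=1, swap data[1],data[2] → 8 7 20 12 5 21 16 6 15 13 19 4 10
j=3: data[3]=12 > 10 → no swap
j=4: data[4]=5 ≤ 10 → i=2, swap data[2],data[4] → 8 7 5 12 20 21 16 6 15 13 19 4 10
j=5: data[5]=21 > 10 → no swap
j=6: data[6]=16 > 10 → no swap
j=7: data[7]=6 ≤ 10 → i=3, swap data[3],data[7] → 8 7 5 6 20 21 16 12 15 13 19 4 10
j=8: data[8]=15 > 10 → no swap
j=9: data[9]=13 > 10 → no swap
j=10: data[10]=19 > 10 → no swap
j=11: data[11]=4 ≤ 10 → i=4, swap data[4],data[11] → 8 7 5 6 4 21 16 12 15 13 19 20 10
final swap data[5],data[12] → 8 7 5 6 4 10 16 12 15 13 19 20 21; return 5

8 7 5 6 4 10 16 12 15 13 19 20 21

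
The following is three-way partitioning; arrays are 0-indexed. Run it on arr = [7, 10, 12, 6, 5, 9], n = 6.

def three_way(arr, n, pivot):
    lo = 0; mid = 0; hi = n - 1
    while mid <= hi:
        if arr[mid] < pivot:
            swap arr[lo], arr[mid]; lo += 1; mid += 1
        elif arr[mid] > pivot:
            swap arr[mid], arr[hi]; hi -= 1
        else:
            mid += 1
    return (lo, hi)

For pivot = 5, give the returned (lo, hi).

pivot = 5; lo=0, mid=0, hi=5
arr[mid]=7>5: swap arr[0],arr[5]; hi=4 → [9, 10, 12, 6, 5, 7]
arr[mid]=9>5: swap arr[0],arr[4]; hi=3 → [5, 10, 12, 6, 9, 7]
arr[mid]=5=5: mid=1
arr[mid]=10>5: swap arr[1],arr[3]; hi=2 → [5, 6, 12, 10, 9, 7]
arr[mid]=6>5: swap arr[1],arr[2]; hi=1 → [5, 12, 6, 10, 9, 7]
arr[mid]=12>5: swap arr[1],arr[1]; hi=0 → [5, 12, 6, 10, 9, 7]
end: lo=0, hi=0; arr = [5, 12, 6, 10, 9, 7]

(0, 0)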